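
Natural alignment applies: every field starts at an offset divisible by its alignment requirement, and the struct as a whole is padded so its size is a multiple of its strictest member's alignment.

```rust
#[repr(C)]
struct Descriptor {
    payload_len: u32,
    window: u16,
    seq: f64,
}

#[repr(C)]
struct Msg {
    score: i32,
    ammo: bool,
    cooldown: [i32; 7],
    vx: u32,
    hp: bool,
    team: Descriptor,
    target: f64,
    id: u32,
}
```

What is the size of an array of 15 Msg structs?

1200

Descriptor: @0: payload_len [4B, align 4] → 4; @4: window [2B, align 2] → 6; +2 pad (align 8); @8: seq [8B, align 8] → 16; size 16, align 8
@0: score [4B, align 4] → 4
@4: ammo [1B, align 1] → 5
+3 pad (align 4)
@8: cooldown [28B, align 4] → 36
@36: vx [4B, align 4] → 40
@40: hp [1B, align 1] → 41
+7 pad (align 8)
@48: team [16B, align 8] → 64
@64: target [8B, align 8] → 72
@72: id [4B, align 4] → 76
+4 tail pad (align 8)
size 80, align 8
array of 15: 15 × 80 = 1200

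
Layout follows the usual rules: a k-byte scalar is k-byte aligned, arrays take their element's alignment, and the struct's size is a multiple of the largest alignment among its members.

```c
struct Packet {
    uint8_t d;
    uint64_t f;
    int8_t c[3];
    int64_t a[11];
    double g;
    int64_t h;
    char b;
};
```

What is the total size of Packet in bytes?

d at 0 (size 1, align 1) → ends 1
pad 7 to align 8 for f
f at 8 (size 8, align 8) → ends 16
c at 16 (size 3, align 1) → ends 19
pad 5 to align 8 for a
a at 24 (size 88, align 8) → ends 112
g at 112 (size 8, align 8) → ends 120
h at 120 (size 8, align 8) → ends 128
b at 128 (size 1, align 1) → ends 129
tail pad 7 to reach multiple of 8
total 136 bytes, alignment 8

136 bytes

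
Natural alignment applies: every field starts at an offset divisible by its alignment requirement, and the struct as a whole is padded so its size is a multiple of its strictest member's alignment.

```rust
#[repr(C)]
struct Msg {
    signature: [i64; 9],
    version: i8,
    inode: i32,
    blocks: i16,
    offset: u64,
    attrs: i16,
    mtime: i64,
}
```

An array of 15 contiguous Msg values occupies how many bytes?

1680

0..72  signature  (72B, 8-aligned)
72..73  version  (1B, 1-aligned)
73..76  -- padding (3B)
76..80  inode  (4B, 4-aligned)
80..82  blocks  (2B, 2-aligned)
82..88  -- padding (6B)
88..96  offset  (8B, 8-aligned)
96..98  attrs  (2B, 2-aligned)
98..104  -- padding (6B)
104..112  mtime  (8B, 8-aligned)
sizeof = 112, alignof = 8
array of 15: 15 × 112 = 1680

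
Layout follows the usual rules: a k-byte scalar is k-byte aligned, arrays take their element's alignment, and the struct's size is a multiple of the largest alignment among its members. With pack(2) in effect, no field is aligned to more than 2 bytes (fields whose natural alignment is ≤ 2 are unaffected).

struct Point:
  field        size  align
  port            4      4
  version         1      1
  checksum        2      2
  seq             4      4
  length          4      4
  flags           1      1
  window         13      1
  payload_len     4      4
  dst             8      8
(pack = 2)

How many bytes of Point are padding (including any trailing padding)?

port at 0 (size 4, align 2) → ends 4
version at 4 (size 1, align 1) → ends 5
pad 1 to align 2 for checksum
checksum at 6 (size 2, align 2) → ends 8
seq at 8 (size 4, align 2) → ends 12
length at 12 (size 4, align 2) → ends 16
flags at 16 (size 1, align 1) → ends 17
window at 17 (size 13, align 1) → ends 30
payload_len at 30 (size 4, align 2) → ends 34
dst at 34 (size 8, align 2) → ends 42
total 42 bytes, alignment 2
data bytes 41, size 42 → padding 1

1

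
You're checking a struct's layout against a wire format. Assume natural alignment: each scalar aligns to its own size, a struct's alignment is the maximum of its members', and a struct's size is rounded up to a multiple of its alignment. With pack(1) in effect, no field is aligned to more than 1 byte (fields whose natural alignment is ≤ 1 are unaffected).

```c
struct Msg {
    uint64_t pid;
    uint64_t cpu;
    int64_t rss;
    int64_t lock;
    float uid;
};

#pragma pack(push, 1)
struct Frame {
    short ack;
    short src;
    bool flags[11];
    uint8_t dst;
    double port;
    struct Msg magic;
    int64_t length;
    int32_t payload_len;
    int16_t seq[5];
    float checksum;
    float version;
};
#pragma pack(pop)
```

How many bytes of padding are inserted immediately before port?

0

Msg: 0..8  pid  (8B, 8-aligned); 8..16  cpu  (8B, 8-aligned); 16..24  rss  (8B, 8-aligned); 24..32  lock  (8B, 8-aligned); 32..36  uid  (4B, 4-aligned); 36..40  -- tail padding (4B); sizeof = 40, alignof = 8
0..2  ack  (2B, 1-aligned)
2..4  src  (2B, 1-aligned)
4..15  flags  (11B, 1-aligned)
15..16  dst  (1B, 1-aligned)
16..24  port  (8B, 1-aligned)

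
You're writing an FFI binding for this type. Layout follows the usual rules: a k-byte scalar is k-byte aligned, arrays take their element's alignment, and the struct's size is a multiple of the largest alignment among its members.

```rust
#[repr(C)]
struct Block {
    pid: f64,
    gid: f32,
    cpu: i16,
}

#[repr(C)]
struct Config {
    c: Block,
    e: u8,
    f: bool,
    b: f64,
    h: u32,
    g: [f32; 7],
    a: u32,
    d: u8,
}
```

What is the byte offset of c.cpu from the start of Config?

12

Block: 0..8  pid  (8B, 8-aligned); 8..12  gid  (4B, 4-aligned); 12..14  cpu  (2B, 2-aligned); 14..16  -- tail padding (2B); sizeof = 16, alignof = 8
0..16  c  (16B, 8-aligned)
within Block: cpu at 12
0 + 12 = 12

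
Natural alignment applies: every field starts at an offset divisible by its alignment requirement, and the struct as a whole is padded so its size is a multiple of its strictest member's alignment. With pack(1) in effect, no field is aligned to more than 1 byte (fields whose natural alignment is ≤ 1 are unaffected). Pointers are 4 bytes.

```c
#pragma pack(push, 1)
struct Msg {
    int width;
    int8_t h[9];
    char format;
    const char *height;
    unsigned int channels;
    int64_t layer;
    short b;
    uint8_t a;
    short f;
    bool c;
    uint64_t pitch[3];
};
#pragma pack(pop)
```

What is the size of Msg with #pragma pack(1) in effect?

width at 0 (size 4, align 1) → ends 4
h at 4 (size 9, align 1) → ends 13
format at 13 (size 1, align 1) → ends 14
height at 14 (size 4, align 1) → ends 18
channels at 18 (size 4, align 1) → ends 22
layer at 22 (size 8, align 1) → ends 30
b at 30 (size 2, align 1) → ends 32
a at 32 (size 1, align 1) → ends 33
f at 33 (size 2, align 1) → ends 35
c at 35 (size 1, align 1) → ends 36
pitch at 36 (size 24, align 1) → ends 60
total 60 bytes, alignment 1

60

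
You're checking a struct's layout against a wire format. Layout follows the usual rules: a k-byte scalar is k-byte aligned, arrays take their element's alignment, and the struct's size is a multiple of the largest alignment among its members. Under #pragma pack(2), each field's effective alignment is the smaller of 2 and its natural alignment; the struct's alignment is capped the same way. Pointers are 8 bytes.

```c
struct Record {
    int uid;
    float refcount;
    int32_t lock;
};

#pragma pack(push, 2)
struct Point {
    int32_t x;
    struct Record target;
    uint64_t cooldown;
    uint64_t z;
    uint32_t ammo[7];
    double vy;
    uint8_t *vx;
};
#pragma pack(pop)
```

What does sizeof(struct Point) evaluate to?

76

Record: @0: uid [4B, align 4] → 4; @4: refcount [4B, align 4] → 8; @8: lock [4B, align 4] → 12; size 12, align 4
@0: x [4B, align 2] → 4
@4: target [12B, align 2] → 16
@16: cooldown [8B, align 2] → 24
@24: z [8B, align 2] → 32
@32: ammo [28B, align 2] → 60
@60: vy [8B, align 2] → 68
@68: vx [8B, align 2] → 76
size 76, align 2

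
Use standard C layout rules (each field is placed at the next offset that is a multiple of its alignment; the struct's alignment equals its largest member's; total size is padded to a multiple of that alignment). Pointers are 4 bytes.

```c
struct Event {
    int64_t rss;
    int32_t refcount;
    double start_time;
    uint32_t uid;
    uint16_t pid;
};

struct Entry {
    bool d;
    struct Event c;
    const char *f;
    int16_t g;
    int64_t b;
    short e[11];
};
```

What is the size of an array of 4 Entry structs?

Event: rss at 0 (size 8, align 8) → ends 8; refcount at 8 (size 4, align 4) → ends 12; pad 4 to align 8 for start_time; start_time at 16 (size 8, align 8) → ends 24; uid at 24 (size 4, align 4) → ends 28; pid at 28 (size 2, align 2) → ends 30; tail pad 2 to reach multiple of 8; total 32 bytes, alignment 8
d at 0 (size 1, align 1) → ends 1
pad 7 to align 8 for c
c at 8 (size 32, align 8) → ends 40
f at 40 (size 4, align 4) → ends 44
g at 44 (size 2, align 2) → ends 46
pad 2 to align 8 for b
b at 48 (size 8, align 8) → ends 56
e at 56 (size 22, align 2) → ends 78
tail pad 2 to reach multiple of 8
total 80 bytes, alignment 8
array of 4: 4 × 80 = 320

320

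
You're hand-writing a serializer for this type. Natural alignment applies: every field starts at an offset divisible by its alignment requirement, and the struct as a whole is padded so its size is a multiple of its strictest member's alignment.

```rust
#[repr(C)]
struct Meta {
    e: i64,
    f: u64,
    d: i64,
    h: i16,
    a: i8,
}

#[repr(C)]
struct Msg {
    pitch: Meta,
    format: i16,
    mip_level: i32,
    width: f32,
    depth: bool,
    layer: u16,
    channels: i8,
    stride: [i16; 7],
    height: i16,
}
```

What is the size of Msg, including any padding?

Meta: 0..8  e  (8B, 8-aligned); 8..16  f  (8B, 8-aligned); 16..24  d  (8B, 8-aligned); 24..26  h  (2B, 2-aligned); 26..27  a  (1B, 1-aligned); 27..32  -- tail padding (5B); sizeof = 32, alignof = 8
0..32  pitch  (32B, 8-aligned)
32..34  format  (2B, 2-aligned)
34..36  -- padding (2B)
36..40  mip_level  (4B, 4-aligned)
40..44  width  (4B, 4-aligned)
44..45  depth  (1B, 1-aligned)
45..46  -- padding (1B)
46..48  layer  (2B, 2-aligned)
48..49  channels  (1B, 1-aligned)
49..50  -- padding (1B)
50..64  stride  (14B, 2-aligned)
64..66  height  (2B, 2-aligned)
66..72  -- tail padding (6B)
sizeof = 72, alignof = 8

72 bytes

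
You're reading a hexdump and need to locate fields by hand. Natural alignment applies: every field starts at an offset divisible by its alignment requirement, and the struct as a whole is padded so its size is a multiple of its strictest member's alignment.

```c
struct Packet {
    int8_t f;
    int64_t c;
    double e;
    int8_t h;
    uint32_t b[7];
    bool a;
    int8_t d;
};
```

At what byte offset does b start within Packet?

28

0..1  f  (1B, 1-aligned)
1..8  -- padding (7B)
8..16  c  (8B, 8-aligned)
16..24  e  (8B, 8-aligned)
24..25  h  (1B, 1-aligned)
25..28  -- padding (3B)
28..56  b  (28B, 4-aligned)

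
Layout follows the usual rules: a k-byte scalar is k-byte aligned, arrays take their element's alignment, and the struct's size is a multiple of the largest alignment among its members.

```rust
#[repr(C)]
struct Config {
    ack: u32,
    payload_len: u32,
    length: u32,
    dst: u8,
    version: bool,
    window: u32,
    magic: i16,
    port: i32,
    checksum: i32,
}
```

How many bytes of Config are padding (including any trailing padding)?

4

ack at 0 (size 4, align 4) → ends 4
payload_len at 4 (size 4, align 4) → ends 8
length at 8 (size 4, align 4) → ends 12
dst at 12 (size 1, align 1) → ends 13
version at 13 (size 1, align 1) → ends 14
pad 2 to align 4 for window
window at 16 (size 4, align 4) → ends 20
magic at 20 (size 2, align 2) → ends 22
pad 2 to align 4 for port
port at 24 (size 4, align 4) → ends 28
checksum at 28 (size 4, align 4) → ends 32
total 32 bytes, alignment 4
data bytes 28, size 32 → padding 4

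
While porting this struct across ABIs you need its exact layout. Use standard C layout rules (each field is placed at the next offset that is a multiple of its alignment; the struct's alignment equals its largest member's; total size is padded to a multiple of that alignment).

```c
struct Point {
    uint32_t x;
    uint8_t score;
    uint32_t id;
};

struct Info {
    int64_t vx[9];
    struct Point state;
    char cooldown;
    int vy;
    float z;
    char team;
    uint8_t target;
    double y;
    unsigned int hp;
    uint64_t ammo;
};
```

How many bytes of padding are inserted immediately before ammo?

Point: @0: x [4B, align 4] → 4; @4: score [1B, align 1] → 5; +3 pad (align 4); @8: id [4B, align 4] → 12; size 12, align 4
@0: vx [72B, align 8] → 72
@72: state [12B, align 4] → 84
@84: cooldown [1B, align 1] → 85
+3 pad (align 4)
@88: vy [4B, align 4] → 92
@92: z [4B, align 4] → 96
@96: team [1B, align 1] → 97
@97: target [1B, align 1] → 98
+6 pad (align 8)
@104: y [8B, align 8] → 112
@112: hp [4B, align 4] → 116
+4 pad (align 8)
@120: ammo [8B, align 8] → 128

4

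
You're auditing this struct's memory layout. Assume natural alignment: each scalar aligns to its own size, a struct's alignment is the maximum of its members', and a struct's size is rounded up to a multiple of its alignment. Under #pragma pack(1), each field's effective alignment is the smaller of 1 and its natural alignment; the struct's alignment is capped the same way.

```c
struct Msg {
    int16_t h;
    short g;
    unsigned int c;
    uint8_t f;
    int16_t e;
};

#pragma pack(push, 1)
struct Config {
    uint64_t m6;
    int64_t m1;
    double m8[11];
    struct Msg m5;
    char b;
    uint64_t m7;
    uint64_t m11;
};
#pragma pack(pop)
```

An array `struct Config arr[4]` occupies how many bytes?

532

Msg: @0: h [2B, align 2] → 2; @2: g [2B, align 2] → 4; @4: c [4B, align 4] → 8; @8: f [1B, align 1] → 9; +1 pad (align 2); @10: e [2B, align 2] → 12; size 12, align 4
@0: m6 [8B, align 1] → 8
@8: m1 [8B, align 1] → 16
@16: m8 [88B, align 1] → 104
@104: m5 [12B, align 1] → 116
@116: b [1B, align 1] → 117
@117: m7 [8B, align 1] → 125
@125: m11 [8B, align 1] → 133
size 133, align 1
array of 4: 4 × 133 = 532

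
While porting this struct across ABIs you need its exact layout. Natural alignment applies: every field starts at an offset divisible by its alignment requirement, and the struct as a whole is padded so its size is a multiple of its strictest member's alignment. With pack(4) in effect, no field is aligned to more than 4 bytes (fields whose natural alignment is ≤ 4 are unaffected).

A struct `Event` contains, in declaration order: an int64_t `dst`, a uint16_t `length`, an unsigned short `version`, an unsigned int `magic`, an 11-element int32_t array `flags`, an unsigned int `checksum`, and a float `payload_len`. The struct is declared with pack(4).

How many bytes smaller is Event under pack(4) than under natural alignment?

natural layout:
  0..8  dst  (8B, 8-aligned)
  8..10  length  (2B, 2-aligned)
  10..12  version  (2B, 2-aligned)
  12..16  magic  (4B, 4-aligned)
  16..60  flags  (44B, 4-aligned)
  60..64  checksum  (4B, 4-aligned)
  64..68  payload_len  (4B, 4-aligned)
  68..72  -- tail padding (4B)
  sizeof = 72, alignof = 8
packed(4) layout:
  0..8  dst  (8B, 4-aligned)
  8..10  length  (2B, 2-aligned)
  10..12  version  (2B, 2-aligned)
  12..16  magic  (4B, 4-aligned)
  16..60  flags  (44B, 4-aligned)
  60..64  checksum  (4B, 4-aligned)
  64..68  payload_len  (4B, 4-aligned)
  sizeof = 68, alignof = 4
72 − 68 = 4

4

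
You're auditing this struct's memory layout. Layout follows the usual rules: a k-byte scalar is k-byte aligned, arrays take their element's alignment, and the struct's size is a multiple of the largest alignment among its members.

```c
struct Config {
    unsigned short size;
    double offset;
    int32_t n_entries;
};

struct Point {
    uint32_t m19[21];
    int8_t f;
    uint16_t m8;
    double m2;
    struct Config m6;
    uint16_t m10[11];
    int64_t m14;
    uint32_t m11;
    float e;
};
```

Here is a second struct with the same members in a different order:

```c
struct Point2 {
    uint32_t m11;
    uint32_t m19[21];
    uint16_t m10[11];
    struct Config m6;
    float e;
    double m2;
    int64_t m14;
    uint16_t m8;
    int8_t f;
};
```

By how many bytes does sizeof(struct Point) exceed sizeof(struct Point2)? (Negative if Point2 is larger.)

Config: size at 0 (size 2, align 2) → ends 2; pad 6 to align 8 for offset; offset at 8 (size 8, align 8) → ends 16; n_entries at 16 (size 4, align 4) → ends 20; tail pad 4 to reach multiple of 8; total 24 bytes, alignment 8
m19 at 0 (size 84, align 4) → ends 84
f at 84 (size 1, align 1) → ends 85
pad 1 to align 2 for m8
m8 at 86 (size 2, align 2) → ends 88
m2 at 88 (size 8, align 8) → ends 96
m6 at 96 (size 24, align 8) → ends 120
m10 at 120 (size 22, align 2) → ends 142
pad 2 to align 8 for m14
m14 at 144 (size 8, align 8) → ends 152
m11 at 152 (size 4, align 4) → ends 156
e at 156 (size 4, align 4) → ends 160
total 160 bytes, alignment 8
— Point2 —
m11 at 0 (size 4, align 4) → ends 4
m19 at 4 (size 84, align 4) → ends 88
m10 at 88 (size 22, align 2) → ends 110
pad 2 to align 8 for m6
m6 at 112 (size 24, align 8) → ends 136
e at 136 (size 4, align 4) → ends 140
pad 4 to align 8 for m2
m2 at 144 (size 8, align 8) → ends 152
m14 at 152 (size 8, align 8) → ends 160
m8 at 160 (size 2, align 2) → ends 162
f at 162 (size 1, align 1) → ends 163
tail pad 5 to reach multiple of 8
total 168 bytes, alignment 8
160 − 168 = -8

-8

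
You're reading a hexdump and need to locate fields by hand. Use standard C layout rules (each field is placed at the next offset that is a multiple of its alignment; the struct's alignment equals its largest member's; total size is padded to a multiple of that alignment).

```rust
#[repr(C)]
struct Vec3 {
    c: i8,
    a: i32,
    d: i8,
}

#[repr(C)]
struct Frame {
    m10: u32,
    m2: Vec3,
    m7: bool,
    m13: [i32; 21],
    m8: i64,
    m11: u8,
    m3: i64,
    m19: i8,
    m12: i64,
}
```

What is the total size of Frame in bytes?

144 bytes

Vec3: c at 0 (size 1, align 1) → ends 1; pad 3 to align 4 for a; a at 4 (size 4, align 4) → ends 8; d at 8 (size 1, align 1) → ends 9; tail pad 3 to reach multiple of 4; total 12 bytes, alignment 4
m10 at 0 (size 4, align 4) → ends 4
m2 at 4 (size 12, align 4) → ends 16
m7 at 16 (size 1, align 1) → ends 17
pad 3 to align 4 for m13
m13 at 20 (size 84, align 4) → ends 104
m8 at 104 (size 8, align 8) → ends 112
m11 at 112 (size 1, align 1) → ends 113
pad 7 to align 8 for m3
m3 at 120 (size 8, align 8) → ends 128
m19 at 128 (size 1, align 1) → ends 129
pad 7 to align 8 for m12
m12 at 136 (size 8, align 8) → ends 144
total 144 bytes, alignment 8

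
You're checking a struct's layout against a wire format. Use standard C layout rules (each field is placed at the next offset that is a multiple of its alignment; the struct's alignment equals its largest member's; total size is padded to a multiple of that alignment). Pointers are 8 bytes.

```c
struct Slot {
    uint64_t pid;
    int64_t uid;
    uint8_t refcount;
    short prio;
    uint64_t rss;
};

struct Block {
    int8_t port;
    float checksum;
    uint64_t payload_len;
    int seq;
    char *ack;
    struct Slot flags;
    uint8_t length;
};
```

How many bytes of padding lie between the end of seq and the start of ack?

4

Slot: 0..8  pid  (8B, 8-aligned); 8..16  uid  (8B, 8-aligned); 16..17  refcount  (1B, 1-aligned); 17..18  -- padding (1B); 18..20  prio  (2B, 2-aligned); 20..24  -- padding (4B); 24..32  rss  (8B, 8-aligned); sizeof = 32, alignof = 8
0..1  port  (1B, 1-aligned)
1..4  -- padding (3B)
4..8  checksum  (4B, 4-aligned)
8..16  payload_len  (8B, 8-aligned)
16..20  seq  (4B, 4-aligned)
20..24  -- padding (4B)
24..32  ack  (8B, 8-aligned)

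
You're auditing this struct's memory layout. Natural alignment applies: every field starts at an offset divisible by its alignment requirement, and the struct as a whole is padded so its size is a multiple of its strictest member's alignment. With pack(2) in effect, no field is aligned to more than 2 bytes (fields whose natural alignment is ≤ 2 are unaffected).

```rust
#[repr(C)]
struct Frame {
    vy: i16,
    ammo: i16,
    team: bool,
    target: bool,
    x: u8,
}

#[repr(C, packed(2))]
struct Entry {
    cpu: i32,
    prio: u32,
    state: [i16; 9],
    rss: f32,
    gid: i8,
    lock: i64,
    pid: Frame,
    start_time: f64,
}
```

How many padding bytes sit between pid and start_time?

0

Frame: @0: vy [2B, align 2] → 2; @2: ammo [2B, align 2] → 4; @4: team [1B, align 1] → 5; @5: target [1B, align 1] → 6; @6: x [1B, align 1] → 7; +1 tail pad (align 2); size 8, align 2
@0: cpu [4B, align 2] → 4
@4: prio [4B, align 2] → 8
@8: state [18B, align 2] → 26
@26: rss [4B, align 2] → 30
@30: gid [1B, align 1] → 31
+1 pad (align 2)
@32: lock [8B, align 2] → 40
@40: pid [8B, align 2] → 48
@48: start_time [8B, align 2] → 56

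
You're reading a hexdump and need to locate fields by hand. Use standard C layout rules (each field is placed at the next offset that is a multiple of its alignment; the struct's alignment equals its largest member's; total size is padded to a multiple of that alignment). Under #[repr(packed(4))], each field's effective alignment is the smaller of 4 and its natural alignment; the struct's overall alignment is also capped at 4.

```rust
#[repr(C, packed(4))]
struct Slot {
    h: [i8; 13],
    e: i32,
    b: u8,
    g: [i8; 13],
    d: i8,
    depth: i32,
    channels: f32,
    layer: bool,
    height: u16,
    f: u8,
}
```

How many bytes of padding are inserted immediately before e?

h at 0 (size 13, align 1) → ends 13
pad 3 to align 4 for e
e at 16 (size 4, align 4) → ends 20

3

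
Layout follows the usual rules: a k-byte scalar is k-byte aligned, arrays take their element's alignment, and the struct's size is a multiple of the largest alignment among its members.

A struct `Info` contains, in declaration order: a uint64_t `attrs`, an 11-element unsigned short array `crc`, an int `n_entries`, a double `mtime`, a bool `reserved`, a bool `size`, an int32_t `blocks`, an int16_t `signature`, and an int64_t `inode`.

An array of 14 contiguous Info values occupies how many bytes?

1008

0..8  attrs  (8B, 8-aligned)
8..30  crc  (22B, 2-aligned)
30..32  -- padding (2B)
32..36  n_entries  (4B, 4-aligned)
36..40  -- padding (4B)
40..48  mtime  (8B, 8-aligned)
48..49  reserved  (1B, 1-aligned)
49..50  size  (1B, 1-aligned)
50..52  -- padding (2B)
52..56  blocks  (4B, 4-aligned)
56..58  signature  (2B, 2-aligned)
58..64  -- padding (6B)
64..72  inode  (8B, 8-aligned)
sizeof = 72, alignof = 8
array of 14: 14 × 72 = 1008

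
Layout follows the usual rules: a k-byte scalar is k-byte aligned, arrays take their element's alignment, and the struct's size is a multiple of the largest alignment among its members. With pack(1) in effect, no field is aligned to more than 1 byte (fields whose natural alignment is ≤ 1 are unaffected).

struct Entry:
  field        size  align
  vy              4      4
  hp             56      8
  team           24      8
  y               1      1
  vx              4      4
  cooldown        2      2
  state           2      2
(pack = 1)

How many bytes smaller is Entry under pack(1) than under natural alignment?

11

natural layout:
  @0: vy [4B, align 4] → 4
  +4 pad (align 8)
  @8: hp [56B, align 8] → 64
  @64: team [24B, align 8] → 88
  @88: y [1B, align 1] → 89
  +3 pad (align 4)
  @92: vx [4B, align 4] → 96
  @96: cooldown [2B, align 2] → 98
  @98: state [2B, align 2] → 100
  +4 tail pad (align 8)
  size 104, align 8
packed(1) layout:
  @0: vy [4B, align 1] → 4
  @4: hp [56B, align 1] → 60
  @60: team [24B, align 1] → 84
  @84: y [1B, align 1] → 85
  @85: vx [4B, align 1] → 89
  @89: cooldown [2B, align 1] → 91
  @91: state [2B, align 1] → 93
  size 93, align 1
104 − 93 = 11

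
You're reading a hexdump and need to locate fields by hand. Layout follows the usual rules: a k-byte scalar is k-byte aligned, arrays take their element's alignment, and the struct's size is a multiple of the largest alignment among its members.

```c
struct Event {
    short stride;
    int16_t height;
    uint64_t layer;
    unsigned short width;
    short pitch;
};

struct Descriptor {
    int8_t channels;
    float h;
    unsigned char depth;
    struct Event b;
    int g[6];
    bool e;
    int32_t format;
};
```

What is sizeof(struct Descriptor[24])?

1728

Event: stride at 0 (size 2, align 2) → ends 2; height at 2 (size 2, align 2) → ends 4; pad 4 to align 8 for layer; layer at 8 (size 8, align 8) → ends 16; width at 16 (size 2, align 2) → ends 18; pitch at 18 (size 2, align 2) → ends 20; tail pad 4 to reach multiple of 8; total 24 bytes, alignment 8
channels at 0 (size 1, align 1) → ends 1
pad 3 to align 4 for h
h at 4 (size 4, align 4) → ends 8
depth at 8 (size 1, align 1) → ends 9
pad 7 to align 8 for b
b at 16 (size 24, align 8) → ends 40
g at 40 (size 24, align 4) → ends 64
e at 64 (size 1, align 1) → ends 65
pad 3 to align 4 for format
format at 68 (size 4, align 4) → ends 72
total 72 bytes, alignment 8
array of 24: 24 × 72 = 1728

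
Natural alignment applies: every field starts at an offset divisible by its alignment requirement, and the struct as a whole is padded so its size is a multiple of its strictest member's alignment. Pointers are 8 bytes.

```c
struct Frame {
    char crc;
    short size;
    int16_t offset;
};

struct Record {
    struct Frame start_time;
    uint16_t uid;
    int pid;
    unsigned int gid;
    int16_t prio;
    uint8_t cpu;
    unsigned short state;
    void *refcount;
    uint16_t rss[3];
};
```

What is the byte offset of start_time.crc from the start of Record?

0

Frame: 0..1  crc  (1B, 1-aligned); 1..2  -- padding (1B); 2..4  size  (2B, 2-aligned); 4..6  offset  (2B, 2-aligned); sizeof = 6, alignof = 2
0..6  start_time  (6B, 2-aligned)
within Frame: crc at 0
0 + 0 = 0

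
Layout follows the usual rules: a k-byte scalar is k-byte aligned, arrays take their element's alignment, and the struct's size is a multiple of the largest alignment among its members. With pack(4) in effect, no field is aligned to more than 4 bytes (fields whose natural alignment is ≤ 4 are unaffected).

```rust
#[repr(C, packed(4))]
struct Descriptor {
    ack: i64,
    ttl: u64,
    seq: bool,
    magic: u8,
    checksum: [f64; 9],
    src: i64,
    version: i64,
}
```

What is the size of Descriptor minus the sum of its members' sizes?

2

0..8  ack  (8B, 4-aligned)
8..16  ttl  (8B, 4-aligned)
16..17  seq  (1B, 1-aligned)
17..18  magic  (1B, 1-aligned)
18..20  -- padding (2B)
20..92  checksum  (72B, 4-aligned)
92..100  src  (8B, 4-aligned)
100..108  version  (8B, 4-aligned)
sizeof = 108, alignof = 4
data bytes 106, size 108 → padding 2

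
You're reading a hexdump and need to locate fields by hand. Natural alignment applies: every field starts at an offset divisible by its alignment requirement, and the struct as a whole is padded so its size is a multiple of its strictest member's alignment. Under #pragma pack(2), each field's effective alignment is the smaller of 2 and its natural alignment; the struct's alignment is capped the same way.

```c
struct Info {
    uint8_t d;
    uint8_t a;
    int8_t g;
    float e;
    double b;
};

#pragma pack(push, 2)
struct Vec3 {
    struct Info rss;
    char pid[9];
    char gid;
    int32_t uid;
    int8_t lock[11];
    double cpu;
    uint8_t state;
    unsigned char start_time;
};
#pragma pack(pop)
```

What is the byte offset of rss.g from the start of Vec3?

Info: d at 0 (size 1, align 1) → ends 1; a at 1 (size 1, align 1) → ends 2; g at 2 (size 1, align 1) → ends 3; pad 1 to align 4 for e; e at 4 (size 4, align 4) → ends 8; b at 8 (size 8, align 8) → ends 16; total 16 bytes, alignment 8
rss at 0 (size 16, align 2) → ends 16
within Info: g at 2
0 + 2 = 2

2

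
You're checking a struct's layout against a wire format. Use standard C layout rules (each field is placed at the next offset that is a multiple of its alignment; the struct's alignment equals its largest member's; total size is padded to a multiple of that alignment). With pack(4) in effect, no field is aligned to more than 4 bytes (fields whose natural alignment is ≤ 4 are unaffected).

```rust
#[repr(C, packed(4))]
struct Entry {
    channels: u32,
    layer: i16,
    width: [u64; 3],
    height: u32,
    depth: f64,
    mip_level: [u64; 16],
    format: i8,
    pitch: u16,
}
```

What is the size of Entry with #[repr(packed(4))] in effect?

@0: channels [4B, align 4] → 4
@4: layer [2B, align 2] → 6
+2 pad (align 4)
@8: width [24B, align 4] → 32
@32: height [4B, align 4] → 36
@36: depth [8B, align 4] → 44
@44: mip_level [128B, align 4] → 172
@172: format [1B, align 1] → 173
+1 pad (align 2)
@174: pitch [2B, align 2] → 176
size 176, align 4

176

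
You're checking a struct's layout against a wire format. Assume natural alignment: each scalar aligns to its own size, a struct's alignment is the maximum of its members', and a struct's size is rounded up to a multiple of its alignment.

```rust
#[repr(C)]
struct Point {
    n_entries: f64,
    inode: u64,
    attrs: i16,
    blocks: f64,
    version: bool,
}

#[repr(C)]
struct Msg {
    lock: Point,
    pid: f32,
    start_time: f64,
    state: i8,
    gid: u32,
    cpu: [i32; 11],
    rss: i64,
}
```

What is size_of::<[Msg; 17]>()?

Point: n_entries at 0 (size 8, align 8) → ends 8; inode at 8 (size 8, align 8) → ends 16; attrs at 16 (size 2, align 2) → ends 18; pad 6 to align 8 for blocks; blocks at 24 (size 8, align 8) → ends 32; version at 32 (size 1, align 1) → ends 33; tail pad 7 to reach multiple of 8; total 40 bytes, alignment 8
lock at 0 (size 40, align 8) → ends 40
pid at 40 (size 4, align 4) → ends 44
pad 4 to align 8 for start_time
start_time at 48 (size 8, align 8) → ends 56
state at 56 (size 1, align 1) → ends 57
pad 3 to align 4 for gid
gid at 60 (size 4, align 4) → ends 64
cpu at 64 (size 44, align 4) → ends 108
pad 4 to align 8 for rss
rss at 112 (size 8, align 8) → ends 120
total 120 bytes, alignment 8
array of 17: 17 × 120 = 2040

2040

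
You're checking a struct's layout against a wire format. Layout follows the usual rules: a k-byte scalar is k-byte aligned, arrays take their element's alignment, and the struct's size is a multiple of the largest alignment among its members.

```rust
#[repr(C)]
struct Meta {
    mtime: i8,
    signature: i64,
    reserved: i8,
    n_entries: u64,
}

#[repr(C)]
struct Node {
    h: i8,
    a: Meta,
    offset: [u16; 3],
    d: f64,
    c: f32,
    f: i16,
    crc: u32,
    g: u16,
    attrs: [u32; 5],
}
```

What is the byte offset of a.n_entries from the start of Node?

Meta: 0..1  mtime  (1B, 1-aligned); 1..8  -- padding (7B); 8..16  signature  (8B, 8-aligned); 16..17  reserved  (1B, 1-aligned); 17..24  -- padding (7B); 24..32  n_entries  (8B, 8-aligned); sizeof = 32, alignof = 8
0..1  h  (1B, 1-aligned)
1..8  -- padding (7B)
8..40  a  (32B, 8-aligned)
within Meta: n_entries at 24
8 + 24 = 32

32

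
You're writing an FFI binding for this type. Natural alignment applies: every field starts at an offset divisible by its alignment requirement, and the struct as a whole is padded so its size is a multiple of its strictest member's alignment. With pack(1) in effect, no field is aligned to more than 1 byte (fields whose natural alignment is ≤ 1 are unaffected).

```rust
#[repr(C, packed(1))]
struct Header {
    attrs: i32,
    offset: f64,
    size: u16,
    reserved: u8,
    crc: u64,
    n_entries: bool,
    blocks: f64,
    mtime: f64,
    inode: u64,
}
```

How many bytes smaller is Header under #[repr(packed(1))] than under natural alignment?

16

natural layout:
  attrs at 0 (size 4, align 4) → ends 4
  pad 4 to align 8 for offset
  offset at 8 (size 8, align 8) → ends 16
  size at 16 (size 2, align 2) → ends 18
  reserved at 18 (size 1, align 1) → ends 19
  pad 5 to align 8 for crc
  crc at 24 (size 8, align 8) → ends 32
  n_entries at 32 (size 1, align 1) → ends 33
  pad 7 to align 8 for blocks
  blocks at 40 (size 8, align 8) → ends 48
  mtime at 48 (size 8, align 8) → ends 56
  inode at 56 (size 8, align 8) → ends 64
  total 64 bytes, alignment 8
packed(1) layout:
  attrs at 0 (size 4, align 1) → ends 4
  offset at 4 (size 8, align 1) → ends 12
  size at 12 (size 2, align 1) → ends 14
  reserved at 14 (size 1, align 1) → ends 15
  crc at 15 (size 8, align 1) → ends 23
  n_entries at 23 (size 1, align 1) → ends 24
  blocks at 24 (size 8, align 1) → ends 32
  mtime at 32 (size 8, align 1) → ends 40
  inode at 40 (size 8, align 1) → ends 48
  total 48 bytes, alignment 1
64 − 48 = 16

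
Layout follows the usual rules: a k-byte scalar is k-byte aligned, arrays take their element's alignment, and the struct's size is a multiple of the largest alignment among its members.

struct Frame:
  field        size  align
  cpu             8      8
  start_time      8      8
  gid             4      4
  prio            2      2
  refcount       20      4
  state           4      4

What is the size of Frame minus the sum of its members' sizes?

2

cpu at 0 (size 8, align 8) → ends 8
start_time at 8 (size 8, align 8) → ends 16
gid at 16 (size 4, align 4) → ends 20
prio at 20 (size 2, align 2) → ends 22
pad 2 to align 4 for refcount
refcount at 24 (size 20, align 4) → ends 44
state at 44 (size 4, align 4) → ends 48
total 48 bytes, alignment 8
data bytes 46, size 48 → padding 2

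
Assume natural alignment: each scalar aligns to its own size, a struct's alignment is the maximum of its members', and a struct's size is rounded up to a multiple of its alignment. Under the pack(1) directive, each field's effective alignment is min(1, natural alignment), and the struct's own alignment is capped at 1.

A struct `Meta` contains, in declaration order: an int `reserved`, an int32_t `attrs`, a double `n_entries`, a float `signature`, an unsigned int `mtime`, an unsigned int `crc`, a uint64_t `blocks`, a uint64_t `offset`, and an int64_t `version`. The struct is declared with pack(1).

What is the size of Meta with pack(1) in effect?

reserved at 0 (size 4, align 1) → ends 4
attrs at 4 (size 4, align 1) → ends 8
n_entries at 8 (size 8, align 1) → ends 16
signature at 16 (size 4, align 1) → ends 20
mtime at 20 (size 4, align 1) → ends 24
crc at 24 (size 4, align 1) → ends 28
blocks at 28 (size 8, align 1) → ends 36
offset at 36 (size 8, align 1) → ends 44
version at 44 (size 8, align 1) → ends 52
total 52 bytes, alignment 1

52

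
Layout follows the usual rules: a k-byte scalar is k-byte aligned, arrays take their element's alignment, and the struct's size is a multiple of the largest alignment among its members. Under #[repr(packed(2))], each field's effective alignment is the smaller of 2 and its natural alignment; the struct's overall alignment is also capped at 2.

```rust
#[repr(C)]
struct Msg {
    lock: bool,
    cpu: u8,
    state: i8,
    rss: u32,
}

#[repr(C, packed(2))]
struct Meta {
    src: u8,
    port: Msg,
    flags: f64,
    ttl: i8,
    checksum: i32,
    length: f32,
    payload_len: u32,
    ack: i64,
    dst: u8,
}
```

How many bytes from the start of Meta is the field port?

2

Msg: 0..1  lock  (1B, 1-aligned); 1..2  cpu  (1B, 1-aligned); 2..3  state  (1B, 1-aligned); 3..4  -- padding (1B); 4..8  rss  (4B, 4-aligned); sizeof = 8, alignof = 4
0..1  src  (1B, 1-aligned)
1..2  -- padding (1B)
2..10  port  (8B, 2-aligned)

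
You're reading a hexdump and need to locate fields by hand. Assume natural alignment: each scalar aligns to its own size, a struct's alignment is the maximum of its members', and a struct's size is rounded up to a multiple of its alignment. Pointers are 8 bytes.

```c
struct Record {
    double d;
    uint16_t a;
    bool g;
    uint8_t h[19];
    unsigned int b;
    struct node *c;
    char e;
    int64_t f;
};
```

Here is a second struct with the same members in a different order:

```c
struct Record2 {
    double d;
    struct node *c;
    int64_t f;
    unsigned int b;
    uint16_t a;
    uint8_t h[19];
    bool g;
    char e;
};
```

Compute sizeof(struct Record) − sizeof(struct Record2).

@0: d [8B, align 8] → 8
@8: a [2B, align 2] → 10
@10: g [1B, align 1] → 11
@11: h [19B, align 1] → 30
+2 pad (align 4)
@32: b [4B, align 4] → 36
+4 pad (align 8)
@40: c [8B, align 8] → 48
@48: e [1B, align 1] → 49
+7 pad (align 8)
@56: f [8B, align 8] → 64
size 64, align 8
— Record2 —
@0: d [8B, align 8] → 8
@8: c [8B, align 8] → 16
@16: f [8B, align 8] → 24
@24: b [4B, align 4] → 28
@28: a [2B, align 2] → 30
@30: h [19B, align 1] → 49
@49: g [1B, align 1] → 50
@50: e [1B, align 1] → 51
+5 tail pad (align 8)
size 56, align 8
64 − 56 = 8

8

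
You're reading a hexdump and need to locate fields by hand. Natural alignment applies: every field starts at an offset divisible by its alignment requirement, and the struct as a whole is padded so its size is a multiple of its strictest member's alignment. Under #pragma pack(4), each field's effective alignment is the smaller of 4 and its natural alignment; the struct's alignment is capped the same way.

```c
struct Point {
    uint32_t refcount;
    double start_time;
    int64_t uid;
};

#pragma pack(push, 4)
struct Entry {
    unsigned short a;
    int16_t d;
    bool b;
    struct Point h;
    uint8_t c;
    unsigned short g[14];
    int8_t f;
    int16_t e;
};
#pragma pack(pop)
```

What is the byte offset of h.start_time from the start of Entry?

16

Point: 0..4  refcount  (4B, 4-aligned); 4..8  -- padding (4B); 8..16  start_time  (8B, 8-aligned); 16..24  uid  (8B, 8-aligned); sizeof = 24, alignof = 8
0..2  a  (2B, 2-aligned)
2..4  d  (2B, 2-aligned)
4..5  b  (1B, 1-aligned)
5..8  -- padding (3B)
8..32  h  (24B, 4-aligned)
within Point: start_time at 8
8 + 8 = 16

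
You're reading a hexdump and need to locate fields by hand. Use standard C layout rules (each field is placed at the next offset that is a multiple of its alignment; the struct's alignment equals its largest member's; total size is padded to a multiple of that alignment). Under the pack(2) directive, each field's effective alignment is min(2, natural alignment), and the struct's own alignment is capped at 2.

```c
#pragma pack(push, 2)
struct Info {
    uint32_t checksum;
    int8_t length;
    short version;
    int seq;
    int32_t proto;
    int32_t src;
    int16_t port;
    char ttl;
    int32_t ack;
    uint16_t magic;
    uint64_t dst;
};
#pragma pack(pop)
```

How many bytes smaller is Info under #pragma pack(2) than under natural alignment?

natural layout:
  @0: checksum [4B, align 4] → 4
  @4: length [1B, align 1] → 5
  +1 pad (align 2)
  @6: version [2B, align 2] → 8
  @8: seq [4B, align 4] → 12
  @12: proto [4B, align 4] → 16
  @16: src [4B, align 4] → 20
  @20: port [2B, align 2] → 22
  @22: ttl [1B, align 1] → 23
  +1 pad (align 4)
  @24: ack [4B, align 4] → 28
  @28: magic [2B, align 2] → 30
  +2 pad (align 8)
  @32: dst [8B, align 8] → 40
  size 40, align 8
packed(2) layout:
  @0: checksum [4B, align 2] → 4
  @4: length [1B, align 1] → 5
  +1 pad (align 2)
  @6: version [2B, align 2] → 8
  @8: seq [4B, align 2] → 12
  @12: proto [4B, align 2] → 16
  @16: src [4B, align 2] → 20
  @20: port [2B, align 2] → 22
  @22: ttl [1B, align 1] → 23
  +1 pad (align 2)
  @24: ack [4B, align 2] → 28
  @28: magic [2B, align 2] → 30
  @30: dst [8B, align 2] → 38
  size 38, align 2
40 − 38 = 2

2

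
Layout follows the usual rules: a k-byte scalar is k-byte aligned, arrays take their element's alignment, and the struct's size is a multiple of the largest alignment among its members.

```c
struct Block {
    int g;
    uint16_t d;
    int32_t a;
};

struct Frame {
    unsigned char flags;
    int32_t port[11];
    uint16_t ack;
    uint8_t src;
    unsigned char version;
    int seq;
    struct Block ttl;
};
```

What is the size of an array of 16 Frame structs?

1088

Block: @0: g [4B, align 4] → 4; @4: d [2B, align 2] → 6; +2 pad (align 4); @8: a [4B, align 4] → 12; size 12, align 4
@0: flags [1B, align 1] → 1
+3 pad (align 4)
@4: port [44B, align 4] → 48
@48: ack [2B, align 2] → 50
@50: src [1B, align 1] → 51
@51: version [1B, align 1] → 52
@52: seq [4B, align 4] → 56
@56: ttl [12B, align 4] → 68
size 68, align 4
array of 16: 16 × 68 = 1088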